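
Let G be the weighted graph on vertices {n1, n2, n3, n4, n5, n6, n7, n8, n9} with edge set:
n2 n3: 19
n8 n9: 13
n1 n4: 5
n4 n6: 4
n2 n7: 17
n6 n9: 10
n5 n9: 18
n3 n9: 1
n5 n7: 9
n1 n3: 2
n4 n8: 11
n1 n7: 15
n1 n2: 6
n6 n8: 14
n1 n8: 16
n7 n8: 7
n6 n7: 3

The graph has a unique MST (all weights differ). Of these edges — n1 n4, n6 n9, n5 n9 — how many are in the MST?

1

Kruskal's algorithm — process edges by increasing weight (ties by edge label):
n3 n9 (1): add — endpoints in different components.
n1 n3 (2): add — endpoints in different components.
n6 n7 (3): add — endpoints in different components.
n4 n6 (4): add — endpoints in different components.
n1 n4 (5): add — endpoints in different components.
n1 n2 (6): add — endpoints in different components.
n7 n8 (7): add — endpoints in different components.
n5 n7 (9): add — endpoints in different components.
MST edge set: {n3 n9, n1 n3, n6 n7, n4 n6, n1 n4, n1 n2, n7 n8, n5 n7}.
Of the listed edges, {n1 n4} are in the MST → 1.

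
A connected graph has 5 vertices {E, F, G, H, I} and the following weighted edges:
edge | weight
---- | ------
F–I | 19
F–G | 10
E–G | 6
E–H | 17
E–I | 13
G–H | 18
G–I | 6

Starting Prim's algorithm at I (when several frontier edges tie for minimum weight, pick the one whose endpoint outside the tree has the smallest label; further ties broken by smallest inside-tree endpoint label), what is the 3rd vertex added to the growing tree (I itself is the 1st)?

E

Prim, starting at I.
Step 1: frontier [G–I 6, E–I 13, F–I 19] → take G–I (6); add G.
Step 2: frontier [E–G 6, F–G 10, G–H 18, E–I 13, F–I 19] → take E–G (6); add E.
Step 3: frontier [E–H 17, F–G 10, G–H 18, F–I 19] → take F–G (10); add F.
Step 4: frontier [E–H 17, G–H 18] → take E–H (17); add H.
Vertex order: I, G, E, F, H. The 3rd vertex is E.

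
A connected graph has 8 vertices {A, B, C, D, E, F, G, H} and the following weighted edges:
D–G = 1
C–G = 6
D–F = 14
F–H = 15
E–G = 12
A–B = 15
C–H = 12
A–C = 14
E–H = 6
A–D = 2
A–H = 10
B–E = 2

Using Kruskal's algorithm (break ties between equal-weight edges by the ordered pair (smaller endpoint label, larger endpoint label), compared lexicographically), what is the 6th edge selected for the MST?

A-H

Kruskal: consider edges lightest-first.
D–G (1): add — endpoints in different components.
A–D (2): add — endpoints in different components.
B–E (2): add — endpoints in different components.
C–G (6): add — endpoints in different components.
E–H (6): add — endpoints in different components.
A–H (10): add — endpoints in different components.
C–H (12): skip — C and H already connected.
E–G (12): skip — E and G already connected.
A–C (14): skip — A and C already connected.
D–F (14): add — endpoints in different components.
The 6th edge added is A–H.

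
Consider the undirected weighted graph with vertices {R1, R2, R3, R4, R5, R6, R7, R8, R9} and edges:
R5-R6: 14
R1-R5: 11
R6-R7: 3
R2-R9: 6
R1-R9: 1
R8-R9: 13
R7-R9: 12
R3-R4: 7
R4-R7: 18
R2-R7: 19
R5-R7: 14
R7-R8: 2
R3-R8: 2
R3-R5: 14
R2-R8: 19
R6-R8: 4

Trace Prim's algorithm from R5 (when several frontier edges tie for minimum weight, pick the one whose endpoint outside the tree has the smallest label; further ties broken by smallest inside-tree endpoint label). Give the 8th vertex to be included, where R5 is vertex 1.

R6

Prim's algorithm from R5:
Step 1: cheapest edge leaving the tree is R1-R5 (11); add R1.
Step 2: cheapest edge leaving the tree is R1-R9 (1); add R9.
Step 3: cheapest edge leaving the tree is R2-R9 (6); add R2.
Step 4: cheapest edge leaving the tree is R7-R9 (12); add R7.
Step 5: cheapest edge leaving the tree is R7-R8 (2); add R8.
Step 6: cheapest edge leaving the tree is R3-R8 (2); add R3.
Step 7: cheapest edge leaving the tree is R6-R7 (3); add R6.
Step 8: cheapest edge leaving the tree is R3-R4 (7); add R4.
Vertex order: R5, R1, R9, R2, R7, R8, R3, R6, R4. The 8th vertex is R6.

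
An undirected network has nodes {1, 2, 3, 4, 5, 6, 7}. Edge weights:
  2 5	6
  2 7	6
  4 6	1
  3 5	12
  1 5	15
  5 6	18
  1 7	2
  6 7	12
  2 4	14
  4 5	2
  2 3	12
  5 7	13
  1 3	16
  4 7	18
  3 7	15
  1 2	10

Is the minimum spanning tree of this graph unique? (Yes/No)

Kruskal: consider edges lightest-first.
4 6 (1): add — endpoints in different components.
1 7 (2): add — endpoints in different components.
4 5 (2): add — endpoints in different components.
2 5 (6): add — endpoints in different components.
2 7 (6): add — endpoints in different components.
1 2 (10): skip — 1 and 2 already connected.
2 3 (12): add — endpoints in different components.
Non-tree edge 3 5 has weight 12, equal to the heaviest edge on its tree cycle — swapping gives another MST of the same weight. Not unique.

No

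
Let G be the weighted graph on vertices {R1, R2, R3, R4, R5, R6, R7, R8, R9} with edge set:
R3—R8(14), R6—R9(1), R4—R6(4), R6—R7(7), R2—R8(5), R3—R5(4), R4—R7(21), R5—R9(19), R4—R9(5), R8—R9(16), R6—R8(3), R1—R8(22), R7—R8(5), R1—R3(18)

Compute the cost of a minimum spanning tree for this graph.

Kruskal: consider edges lightest-first.
R6—R9 (1): add — endpoints in different components.
R6—R8 (3): add — endpoints in different components.
R3—R5 (4): add — endpoints in different components.
R4—R6 (4): add — endpoints in different components.
R2—R8 (5): add — endpoints in different components.
R4—R9 (5): skip — R4 and R9 already connected.
R7—R8 (5): add — endpoints in different components.
R6—R7 (7): skip — R7 and R6 already connected.
R3—R8 (14): add — endpoints in different components.
R8—R9 (16): skip — R8 and R9 already connected.
R1—R3 (18): add — endpoints in different components.
MST edges: R6—R9, R6—R8, R3—R5, R4—R6, R2—R8, R7—R8, R3—R8, R1—R3; total weight 1+3+4+4+5+5+14+18 = 54.

54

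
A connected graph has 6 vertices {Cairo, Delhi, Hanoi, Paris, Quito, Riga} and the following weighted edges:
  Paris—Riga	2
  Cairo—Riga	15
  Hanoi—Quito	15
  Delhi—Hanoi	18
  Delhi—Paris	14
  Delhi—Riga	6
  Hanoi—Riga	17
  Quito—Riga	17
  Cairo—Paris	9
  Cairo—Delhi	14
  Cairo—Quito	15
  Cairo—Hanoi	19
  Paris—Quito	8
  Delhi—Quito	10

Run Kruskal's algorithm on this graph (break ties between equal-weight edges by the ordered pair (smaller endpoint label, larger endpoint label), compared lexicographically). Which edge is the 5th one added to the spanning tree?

Hanoi-Quito

Sort edges by weight, then run Kruskal:
Paris—Riga (2): add. Components now {Paris,Riga} {Quito} {Cairo} {Hanoi} {Delhi}
Delhi—Riga (6): add. Components now {Delhi,Paris,Riga} {Quito} {Cairo} {Hanoi}
Paris—Quito (8): add. Components now {Delhi,Paris,Quito,Riga} {Cairo} {Hanoi}
Cairo—Paris (9): add. Components now {Cairo,Delhi,Paris,Quito,Riga} {Hanoi}
Delhi—Quito (10): skip — Quito and Delhi already connected.
Cairo—Delhi (14): skip — Cairo and Delhi already connected.
Delhi—Paris (14): skip — Paris and Delhi already connected.
Cairo—Quito (15): skip — Quito and Cairo already connected.
Cairo—Riga (15): skip — Riga and Cairo already connected.
Hanoi—Quito (15): add. Components now {Cairo,Delhi,Hanoi,Paris,Quito,Riga}
The 5th edge added is Hanoi—Quito.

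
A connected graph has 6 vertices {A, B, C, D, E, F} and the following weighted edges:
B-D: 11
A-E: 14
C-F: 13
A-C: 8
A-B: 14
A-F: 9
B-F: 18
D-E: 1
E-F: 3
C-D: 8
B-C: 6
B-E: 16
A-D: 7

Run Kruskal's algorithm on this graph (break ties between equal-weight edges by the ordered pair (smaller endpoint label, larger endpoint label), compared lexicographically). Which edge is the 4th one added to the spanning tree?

Kruskal: consider edges lightest-first.
D-E (1): add — endpoints in different components.
E-F (3): add — endpoints in different components.
B-C (6): add — endpoints in different components.
A-D (7): add — endpoints in different components.
A-C (8): add — endpoints in different components.
The 4th edge added is A-D.

A-D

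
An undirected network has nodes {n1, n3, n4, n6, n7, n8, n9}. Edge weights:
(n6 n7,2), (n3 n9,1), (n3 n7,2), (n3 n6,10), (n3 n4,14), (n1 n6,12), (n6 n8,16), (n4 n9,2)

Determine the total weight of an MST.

35

Sort edges by weight, then run Kruskal:
n3 n9 (1): add. Components now {n6} {n7} {n1} {n3,n9} {n8} {n4}
n3 n7 (2): add. Components now {n6} {n3,n7,n9} {n1} {n8} {n4}
n4 n9 (2): add. Components now {n6} {n3,n4,n7,n9} {n1} {n8}
n6 n7 (2): add. Components now {n3,n4,n6,n7,n9} {n1} {n8}
n3 n6 (10): skip — n6 and n3 already connected.
n1 n6 (12): add. Components now {n1,n3,n4,n6,n7,n9} {n8}
n3 n4 (14): skip — n3 and n4 already connected.
n6 n8 (16): add. Components now {n1,n3,n4,n6,n7,n8,n9}
MST edges: n3 n9, n3 n7, n4 n9, n6 n7, n1 n6, n6 n8; total weight 1+2+2+2+12+16 = 35.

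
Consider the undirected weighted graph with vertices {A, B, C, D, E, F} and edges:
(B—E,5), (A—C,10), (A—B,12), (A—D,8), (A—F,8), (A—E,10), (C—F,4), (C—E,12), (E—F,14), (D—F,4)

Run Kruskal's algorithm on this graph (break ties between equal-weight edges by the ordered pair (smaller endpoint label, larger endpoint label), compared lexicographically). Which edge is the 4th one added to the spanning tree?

Kruskal's algorithm — process edges by increasing weight (ties by edge label):
C—F (4): add — endpoints in different components.
D—F (4): add — endpoints in different components.
B—E (5): add — endpoints in different components.
A—D (8): add — endpoints in different components.
A—F (8): skip — A and F already connected.
A—C (10): skip — A and C already connected.
A—E (10): add — endpoints in different components.
The 4th edge added is A—D.

A-D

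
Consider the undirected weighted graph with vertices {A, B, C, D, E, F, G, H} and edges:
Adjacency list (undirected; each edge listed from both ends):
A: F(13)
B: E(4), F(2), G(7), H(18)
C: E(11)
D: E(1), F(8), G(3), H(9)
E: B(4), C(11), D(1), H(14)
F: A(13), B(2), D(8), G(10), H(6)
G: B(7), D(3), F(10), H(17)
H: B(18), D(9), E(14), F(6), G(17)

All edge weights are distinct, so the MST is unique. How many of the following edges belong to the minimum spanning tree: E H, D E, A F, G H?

2

Sort edges by weight, then run Kruskal:
D E (1): add — endpoints in different components.
B F (2): add — endpoints in different components.
D G (3): add — endpoints in different components.
B E (4): add — endpoints in different components.
F H (6): add — endpoints in different components.
B G (7): skip — B and G already connected.
D F (8): skip — D and F already connected.
D H (9): skip — D and H already connected.
F G (10): skip — F and G already connected.
C E (11): add — endpoints in different components.
A F (13): add — endpoints in different components.
MST edge set: {D E, B F, D G, B E, F H, C E, A F}.
Of the listed edges, {D E, A F} are in the MST → 2.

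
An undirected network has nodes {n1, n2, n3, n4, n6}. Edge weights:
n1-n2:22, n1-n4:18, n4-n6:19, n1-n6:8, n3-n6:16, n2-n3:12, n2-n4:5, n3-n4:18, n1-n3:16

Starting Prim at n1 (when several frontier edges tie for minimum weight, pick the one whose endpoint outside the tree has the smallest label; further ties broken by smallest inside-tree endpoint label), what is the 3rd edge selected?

Grow the tree from n1 using Prim:
Step 1: cheapest edge leaving the tree is n1-n6 (8); add n6.
Step 2: cheapest edge leaving the tree is n1-n3 (16); add n3.
Step 3: cheapest edge leaving the tree is n2-n3 (12); add n2.
Step 4: cheapest edge leaving the tree is n2-n4 (5); add n4.
The 3rd edge added is n2-n3.

n2-n3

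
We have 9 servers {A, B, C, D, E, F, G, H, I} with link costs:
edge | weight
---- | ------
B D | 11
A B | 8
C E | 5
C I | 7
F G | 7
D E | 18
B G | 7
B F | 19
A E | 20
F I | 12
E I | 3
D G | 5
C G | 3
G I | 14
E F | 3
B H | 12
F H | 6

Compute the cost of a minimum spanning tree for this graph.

Kruskal: consider edges lightest-first.
C G (3): add — endpoints in different components.
E F (3): add — endpoints in different components.
E I (3): add — endpoints in different components.
C E (5): add — endpoints in different components.
D G (5): add — endpoints in different components.
F H (6): add — endpoints in different components.
B G (7): add — endpoints in different components.
C I (7): skip — C and I already connected.
F G (7): skip — F and G already connected.
A B (8): add — endpoints in different components.
MST edges: C G, E F, E I, C E, D G, F H, B G, A B; total weight 3+3+3+5+5+6+7+8 = 40.

40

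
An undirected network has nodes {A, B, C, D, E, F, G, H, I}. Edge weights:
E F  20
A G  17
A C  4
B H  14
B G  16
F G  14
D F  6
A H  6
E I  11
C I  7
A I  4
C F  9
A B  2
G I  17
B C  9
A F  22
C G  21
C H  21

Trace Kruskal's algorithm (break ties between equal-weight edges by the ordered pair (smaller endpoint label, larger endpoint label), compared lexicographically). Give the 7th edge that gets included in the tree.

Kruskal: consider edges lightest-first.
A B (2): add — endpoints in different components.
A C (4): add — endpoints in different components.
A I (4): add — endpoints in different components.
A H (6): add — endpoints in different components.
D F (6): add — endpoints in different components.
C I (7): skip — C and I already connected.
B C (9): skip — B and C already connected.
C F (9): add — endpoints in different components.
E I (11): add — endpoints in different components.
B H (14): skip — B and H already connected.
F G (14): add — endpoints in different components.
The 7th edge added is E I.

E-I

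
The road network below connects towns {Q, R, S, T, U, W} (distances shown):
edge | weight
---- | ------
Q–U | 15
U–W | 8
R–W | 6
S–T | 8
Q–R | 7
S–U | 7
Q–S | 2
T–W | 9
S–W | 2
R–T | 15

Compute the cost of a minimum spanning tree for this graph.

Kruskal: consider edges lightest-first.
Q–S (2): add — endpoints in different components.
S–W (2): add — endpoints in different components.
R–W (6): add — endpoints in different components.
Q–R (7): skip — R and Q already connected.
S–U (7): add — endpoints in different components.
S–T (8): add — endpoints in different components.
MST edges: Q–S, S–W, R–W, S–U, S–T; total weight 2+2+6+7+8 = 25.

25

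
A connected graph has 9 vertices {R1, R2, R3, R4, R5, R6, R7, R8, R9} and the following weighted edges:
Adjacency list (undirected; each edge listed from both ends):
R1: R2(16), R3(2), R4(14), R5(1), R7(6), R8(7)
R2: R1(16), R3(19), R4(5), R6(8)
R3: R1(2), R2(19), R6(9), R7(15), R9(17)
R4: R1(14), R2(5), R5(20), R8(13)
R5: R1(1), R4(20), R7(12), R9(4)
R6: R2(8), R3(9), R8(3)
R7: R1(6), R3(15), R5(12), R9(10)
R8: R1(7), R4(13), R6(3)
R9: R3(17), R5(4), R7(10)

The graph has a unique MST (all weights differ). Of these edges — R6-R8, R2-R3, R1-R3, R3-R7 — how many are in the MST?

Sort edges by weight, then run Kruskal:
R1-R5 (1): add — endpoints in different components.
R1-R3 (2): add — endpoints in different components.
R6-R8 (3): add — endpoints in different components.
R5-R9 (4): add — endpoints in different components.
R2-R4 (5): add — endpoints in different components.
R1-R7 (6): add — endpoints in different components.
R1-R8 (7): add — endpoints in different components.
R2-R6 (8): add — endpoints in different components.
MST edge set: {R1-R5, R1-R3, R6-R8, R5-R9, R2-R4, R1-R7, R1-R8, R2-R6}.
Of the listed edges, {R6-R8, R1-R3} are in the MST → 2.

2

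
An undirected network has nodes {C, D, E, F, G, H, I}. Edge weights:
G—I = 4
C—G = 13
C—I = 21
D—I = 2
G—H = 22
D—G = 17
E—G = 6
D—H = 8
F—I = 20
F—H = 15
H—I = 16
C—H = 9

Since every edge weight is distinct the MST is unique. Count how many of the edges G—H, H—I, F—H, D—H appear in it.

Kruskal: consider edges lightest-first.
D—I (2): add — endpoints in different components.
G—I (4): add — endpoints in different components.
E—G (6): add — endpoints in different components.
D—H (8): add — endpoints in different components.
C—H (9): add — endpoints in different components.
C—G (13): skip — C and G already connected.
F—H (15): add — endpoints in different components.
MST edge set: {D—I, G—I, E—G, D—H, C—H, F—H}.
Of the listed edges, {F—H, D—H} are in the MST → 2.

2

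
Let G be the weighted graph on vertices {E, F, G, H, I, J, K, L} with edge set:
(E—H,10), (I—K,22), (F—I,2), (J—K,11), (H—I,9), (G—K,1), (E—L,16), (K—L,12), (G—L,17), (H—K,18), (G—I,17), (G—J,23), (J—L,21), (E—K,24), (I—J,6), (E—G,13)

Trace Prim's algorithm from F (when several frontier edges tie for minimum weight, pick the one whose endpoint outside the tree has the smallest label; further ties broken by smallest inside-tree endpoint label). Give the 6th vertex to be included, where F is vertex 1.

Grow the tree from F using Prim:
Step 1: cheapest edge leaving the tree is F—I (2); add I.
Step 2: cheapest edge leaving the tree is I—J (6); add J.
Step 3: cheapest edge leaving the tree is H—I (9); add H.
Step 4: cheapest edge leaving the tree is E—H (10); add E.
Step 5: cheapest edge leaving the tree is J—K (11); add K.
Step 6: cheapest edge leaving the tree is G—K (1); add G.
Step 7: cheapest edge leaving the tree is K—L (12); add L.
Vertex order: F, I, J, H, E, K, G, L. The 6th vertex is K.

K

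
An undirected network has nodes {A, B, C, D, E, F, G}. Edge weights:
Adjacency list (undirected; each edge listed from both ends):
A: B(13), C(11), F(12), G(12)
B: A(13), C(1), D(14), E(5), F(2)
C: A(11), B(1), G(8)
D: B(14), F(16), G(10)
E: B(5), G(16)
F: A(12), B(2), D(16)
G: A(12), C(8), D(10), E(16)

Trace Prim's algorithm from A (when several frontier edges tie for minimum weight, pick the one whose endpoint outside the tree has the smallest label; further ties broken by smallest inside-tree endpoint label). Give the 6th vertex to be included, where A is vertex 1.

G

Prim, starting at A.
Step 1: cheapest edge leaving the tree is A—C (11); add C.
Step 2: cheapest edge leaving the tree is B—C (1); add B.
Step 3: cheapest edge leaving the tree is B—F (2); add F.
Step 4: cheapest edge leaving the tree is B—E (5); add E.
Step 5: cheapest edge leaving the tree is C—G (8); add G.
Step 6: cheapest edge leaving the tree is D—G (10); add D.
Vertex order: A, C, B, F, E, G, D. The 6th vertex is G.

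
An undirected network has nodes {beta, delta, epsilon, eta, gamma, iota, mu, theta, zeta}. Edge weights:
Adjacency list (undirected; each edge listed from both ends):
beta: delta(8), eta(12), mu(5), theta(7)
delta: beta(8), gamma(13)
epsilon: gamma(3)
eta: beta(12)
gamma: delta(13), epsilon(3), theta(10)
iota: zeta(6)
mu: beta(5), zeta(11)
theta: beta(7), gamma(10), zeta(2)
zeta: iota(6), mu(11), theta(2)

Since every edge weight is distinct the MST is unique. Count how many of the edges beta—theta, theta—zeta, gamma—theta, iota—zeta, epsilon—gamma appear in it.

5

Sort edges by weight, then run Kruskal:
theta—zeta (2): add — endpoints in different components.
epsilon—gamma (3): add — endpoints in different components.
beta—mu (5): add — endpoints in different components.
iota—zeta (6): add — endpoints in different components.
beta—theta (7): add — endpoints in different components.
beta—delta (8): add — endpoints in different components.
gamma—theta (10): add — endpoints in different components.
mu—zeta (11): skip — mu and zeta already connected.
beta—eta (12): add — endpoints in different components.
MST edge set: {theta—zeta, epsilon—gamma, beta—mu, iota—zeta, beta—theta, beta—delta, gamma—theta, beta—eta}.
Of the listed edges, {beta—theta, theta—zeta, gamma—theta, iota—zeta, epsilon—gamma} are in the MST → 5.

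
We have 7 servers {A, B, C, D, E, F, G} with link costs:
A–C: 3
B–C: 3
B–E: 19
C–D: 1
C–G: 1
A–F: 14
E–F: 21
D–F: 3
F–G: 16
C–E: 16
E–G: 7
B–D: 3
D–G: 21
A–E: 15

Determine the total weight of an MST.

18

Prim's algorithm from F:
Step 1: cheapest edge leaving the tree is D–F (3); add D.
Step 2: cheapest edge leaving the tree is C–D (1); add C.
Step 3: cheapest edge leaving the tree is C–G (1); add G.
Step 4: cheapest edge leaving the tree is A–C (3); add A.
Step 5: cheapest edge leaving the tree is B–C (3); add B.
Step 6: cheapest edge leaving the tree is E–G (7); add E.
MST edges: D–F, C–D, C–G, A–C, B–C, E–G; total weight 3+1+1+3+3+7 = 18.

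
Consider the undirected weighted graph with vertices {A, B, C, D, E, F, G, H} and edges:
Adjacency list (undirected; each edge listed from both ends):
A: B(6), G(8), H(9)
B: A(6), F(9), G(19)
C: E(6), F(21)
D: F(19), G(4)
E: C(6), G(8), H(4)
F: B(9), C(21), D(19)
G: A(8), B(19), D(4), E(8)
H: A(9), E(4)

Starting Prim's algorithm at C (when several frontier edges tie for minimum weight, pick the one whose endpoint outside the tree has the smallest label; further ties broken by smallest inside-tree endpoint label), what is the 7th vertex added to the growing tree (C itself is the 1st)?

B

Prim's algorithm from C:
Step 1: frontier [C–E 6, C–F 21] → take C–E (6); add E.
Step 2: frontier [C–F 21, E–H 4, E–G 8] → take E–H (4); add H.
Step 3: frontier [C–F 21, E–G 8, A–H 9] → take E–G (8); add G.
Step 4: frontier [C–F 21, D–G 4, A–G 8, B–G 19, A–H 9] → take D–G (4); add D.
Step 5: frontier [C–F 21, D–F 19, A–G 8, B–G 19, A–H 9] → take A–G (8); add A.
Step 6: frontier [A–B 6, C–F 21, D–F 19, B–G 19] → take A–B (6); add B.
Step 7: frontier [B–F 9, C–F 21, D–F 19] → take B–F (9); add F.
Vertex order: C, E, H, G, D, A, B, F. The 7th vertex is B.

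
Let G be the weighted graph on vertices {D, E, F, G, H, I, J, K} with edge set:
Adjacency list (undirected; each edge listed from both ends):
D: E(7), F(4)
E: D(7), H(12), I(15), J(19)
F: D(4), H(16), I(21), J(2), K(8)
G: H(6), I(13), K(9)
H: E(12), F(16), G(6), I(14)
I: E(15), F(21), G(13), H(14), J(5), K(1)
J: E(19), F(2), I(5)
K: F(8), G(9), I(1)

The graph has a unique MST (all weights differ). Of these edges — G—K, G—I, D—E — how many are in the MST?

Kruskal's algorithm — process edges by increasing weight (ties by edge label):
I—K (1): add — endpoints in different components.
F—J (2): add — endpoints in different components.
D—F (4): add — endpoints in different components.
I—J (5): add — endpoints in different components.
G—H (6): add — endpoints in different components.
D—E (7): add — endpoints in different components.
F—K (8): skip — F and K already connected.
G—K (9): add — endpoints in different components.
MST edge set: {I—K, F—J, D—F, I—J, G—H, D—E, G—K}.
Of the listed edges, {G—K, D—E} are in the MST → 2.

2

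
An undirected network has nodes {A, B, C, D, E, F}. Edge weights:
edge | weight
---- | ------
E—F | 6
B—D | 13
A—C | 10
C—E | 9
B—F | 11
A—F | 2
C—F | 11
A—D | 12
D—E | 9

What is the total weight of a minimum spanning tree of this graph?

Kruskal's algorithm — process edges by increasing weight (ties by edge label):
A—F (2): add. Components now {A,F} {B} {C} {D} {E}
E—F (6): add. Components now {A,E,F} {B} {C} {D}
C—E (9): add. Components now {A,C,E,F} {B} {D}
D—E (9): add. Components now {A,C,D,E,F} {B}
A—C (10): skip — A and C already connected.
B—F (11): add. Components now {A,B,C,D,E,F}
MST edges: A—F, E—F, C—E, D—E, B—F; total weight 2+6+9+9+11 = 37.

37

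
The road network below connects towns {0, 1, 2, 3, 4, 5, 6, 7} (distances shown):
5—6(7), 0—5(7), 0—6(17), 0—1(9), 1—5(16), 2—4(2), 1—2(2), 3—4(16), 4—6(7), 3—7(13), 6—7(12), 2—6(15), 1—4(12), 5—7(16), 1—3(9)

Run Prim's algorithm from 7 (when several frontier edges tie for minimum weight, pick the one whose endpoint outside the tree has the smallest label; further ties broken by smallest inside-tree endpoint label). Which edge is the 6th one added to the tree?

0-5

Grow the tree from 7 using Prim:
Step 1: cheapest edge leaving the tree is 6—7 (12); add 6.
Step 2: cheapest edge leaving the tree is 4—6 (7); add 4.
Step 3: cheapest edge leaving the tree is 2—4 (2); add 2.
Step 4: cheapest edge leaving the tree is 1—2 (2); add 1.
Step 5: cheapest edge leaving the tree is 5—6 (7); add 5.
Step 6: cheapest edge leaving the tree is 0—5 (7); add 0.
Step 7: cheapest edge leaving the tree is 1—3 (9); add 3.
The 6th edge added is 0—5.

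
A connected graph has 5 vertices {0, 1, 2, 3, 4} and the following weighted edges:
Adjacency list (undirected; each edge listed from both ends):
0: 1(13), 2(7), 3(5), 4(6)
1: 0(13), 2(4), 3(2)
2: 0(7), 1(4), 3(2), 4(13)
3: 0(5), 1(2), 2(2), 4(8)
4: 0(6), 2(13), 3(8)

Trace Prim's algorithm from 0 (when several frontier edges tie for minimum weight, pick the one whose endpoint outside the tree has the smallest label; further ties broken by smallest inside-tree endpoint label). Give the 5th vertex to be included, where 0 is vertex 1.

Prim, starting at 0.
Step 1: frontier [0—3 5, 0—4 6, 0—2 7, 0—1 13] → take 0—3 (5); add 3.
Step 2: frontier [0—4 6, 0—2 7, 0—1 13, 1—3 2, 2—3 2, 3—4 8] → take 1—3 (2); add 1.
Step 3: frontier [0—4 6, 0—2 7, 1—2 4, 2—3 2, 3—4 8] → take 2—3 (2); add 2.
Step 4: frontier [0—4 6, 2—4 13, 3—4 8] → take 0—4 (6); add 4.
Vertex order: 0, 3, 1, 2, 4. The 5th vertex is 4.

4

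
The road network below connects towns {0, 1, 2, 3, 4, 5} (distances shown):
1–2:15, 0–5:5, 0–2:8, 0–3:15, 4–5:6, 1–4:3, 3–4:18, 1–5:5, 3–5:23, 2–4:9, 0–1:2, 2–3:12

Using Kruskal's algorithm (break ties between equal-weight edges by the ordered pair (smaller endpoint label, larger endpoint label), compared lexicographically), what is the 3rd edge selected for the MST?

0-5

Kruskal's algorithm — process edges by increasing weight (ties by edge label):
0–1 (2): add — endpoints in different components.
1–4 (3): add — endpoints in different components.
0–5 (5): add — endpoints in different components.
1–5 (5): skip — 1 and 5 already connected.
4–5 (6): skip — 4 and 5 already connected.
0–2 (8): add — endpoints in different components.
2–4 (9): skip — 2 and 4 already connected.
2–3 (12): add — endpoints in different components.
The 3rd edge added is 0–5.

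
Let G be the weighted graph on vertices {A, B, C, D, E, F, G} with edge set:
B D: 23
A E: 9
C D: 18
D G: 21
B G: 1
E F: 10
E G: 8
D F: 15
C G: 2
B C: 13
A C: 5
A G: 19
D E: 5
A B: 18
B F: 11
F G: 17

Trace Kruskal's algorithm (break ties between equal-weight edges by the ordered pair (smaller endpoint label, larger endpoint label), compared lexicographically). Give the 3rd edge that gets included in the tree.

A-C

Sort edges by weight, then run Kruskal:
B G (1): add — endpoints in different components.
C G (2): add — endpoints in different components.
A C (5): add — endpoints in different components.
D E (5): add — endpoints in different components.
E G (8): add — endpoints in different components.
A E (9): skip — A and E already connected.
E F (10): add — endpoints in different components.
The 3rd edge added is A C.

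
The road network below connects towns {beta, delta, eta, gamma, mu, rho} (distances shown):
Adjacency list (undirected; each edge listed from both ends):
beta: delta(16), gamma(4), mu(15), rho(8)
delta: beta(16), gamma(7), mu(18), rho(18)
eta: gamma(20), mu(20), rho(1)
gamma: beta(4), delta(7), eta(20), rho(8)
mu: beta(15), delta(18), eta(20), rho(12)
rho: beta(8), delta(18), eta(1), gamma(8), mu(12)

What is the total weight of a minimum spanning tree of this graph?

32

Kruskal's algorithm — process edges by increasing weight (ties by edge label):
eta rho (1): add — endpoints in different components.
beta gamma (4): add — endpoints in different components.
delta gamma (7): add — endpoints in different components.
beta rho (8): add — endpoints in different components.
gamma rho (8): skip — rho and gamma already connected.
mu rho (12): add — endpoints in different components.
MST edges: eta rho, beta gamma, delta gamma, beta rho, mu rho; total weight 1+4+7+8+12 = 32.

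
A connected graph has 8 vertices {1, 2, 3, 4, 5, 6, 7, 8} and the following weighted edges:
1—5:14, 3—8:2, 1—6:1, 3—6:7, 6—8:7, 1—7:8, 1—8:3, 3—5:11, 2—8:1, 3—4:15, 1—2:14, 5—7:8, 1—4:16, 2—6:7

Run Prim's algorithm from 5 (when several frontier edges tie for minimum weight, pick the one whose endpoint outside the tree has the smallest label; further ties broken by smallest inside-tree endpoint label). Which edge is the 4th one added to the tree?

Prim, starting at 5.
Step 1: frontier [5—7 8, 3—5 11, 1—5 14] → take 5—7 (8); add 7.
Step 2: frontier [3—5 11, 1—5 14, 1—7 8] → take 1—7 (8); add 1.
Step 3: frontier [1—6 1, 1—8 3, 1—2 14, 1—4 16, 3—5 11] → take 1—6 (1); add 6.
Step 4: frontier [1—8 3, 1—2 14, 1—4 16, 3—5 11, 2—6 7, 3—6 7, 6—8 7] → take 1—8 (3); add 8.
Step 5: frontier [1—2 14, 1—4 16, 3—5 11, 2—6 7, 3—6 7, 2—8 1, 3—8 2] → take 2—8 (1); add 2.
Step 6: frontier [1—4 16, 3—5 11, 3—6 7, 3—8 2] → take 3—8 (2); add 3.
Step 7: frontier [1—4 16, 3—4 15] → take 3—4 (15); add 4.
The 4th edge added is 1—8.

1-8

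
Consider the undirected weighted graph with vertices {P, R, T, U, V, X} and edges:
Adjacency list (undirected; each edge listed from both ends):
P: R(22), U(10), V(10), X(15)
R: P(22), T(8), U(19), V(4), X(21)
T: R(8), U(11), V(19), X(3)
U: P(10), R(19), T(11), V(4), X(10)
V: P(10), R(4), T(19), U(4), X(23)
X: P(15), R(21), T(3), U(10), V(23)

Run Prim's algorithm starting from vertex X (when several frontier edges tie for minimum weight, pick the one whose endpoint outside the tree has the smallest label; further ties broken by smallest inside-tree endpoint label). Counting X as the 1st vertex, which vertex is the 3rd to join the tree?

Grow the tree from X using Prim:
Step 1: cheapest edge leaving the tree is T X (3); add T.
Step 2: cheapest edge leaving the tree is R T (8); add R.
Step 3: cheapest edge leaving the tree is R V (4); add V.
Step 4: cheapest edge leaving the tree is U V (4); add U.
Step 5: cheapest edge leaving the tree is P U (10); add P.
Vertex order: X, T, R, V, U, P. The 3rd vertex is R.

R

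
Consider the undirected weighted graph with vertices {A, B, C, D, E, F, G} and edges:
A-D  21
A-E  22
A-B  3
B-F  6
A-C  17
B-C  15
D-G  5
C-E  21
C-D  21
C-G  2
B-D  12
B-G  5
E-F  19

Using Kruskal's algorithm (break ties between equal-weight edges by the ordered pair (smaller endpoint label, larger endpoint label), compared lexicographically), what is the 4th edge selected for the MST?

Kruskal: consider edges lightest-first.
C-G (2): add. Components now {A} {B} {C,G} {D} {E} {F}
A-B (3): add. Components now {A,B} {C,G} {D} {E} {F}
B-G (5): add. Components now {A,B,C,G} {D} {E} {F}
D-G (5): add. Components now {A,B,C,D,G} {E} {F}
B-F (6): add. Components now {A,B,C,D,F,G} {E}
B-D (12): skip — B and D already connected.
B-C (15): skip — B and C already connected.
A-C (17): skip — A and C already connected.
E-F (19): add. Components now {A,B,C,D,E,F,G}
The 4th edge added is D-G.

D-G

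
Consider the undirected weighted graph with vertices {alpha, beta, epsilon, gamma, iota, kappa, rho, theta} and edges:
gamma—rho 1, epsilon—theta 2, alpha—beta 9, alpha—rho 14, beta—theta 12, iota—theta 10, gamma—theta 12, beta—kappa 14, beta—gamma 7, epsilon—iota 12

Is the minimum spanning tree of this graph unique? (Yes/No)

Kruskal's algorithm — process edges by increasing weight (ties by edge label):
gamma—rho (1): add — endpoints in different components.
epsilon—theta (2): add — endpoints in different components.
beta—gamma (7): add — endpoints in different components.
alpha—beta (9): add — endpoints in different components.
iota—theta (10): add — endpoints in different components.
beta—theta (12): add — endpoints in different components.
epsilon—iota (12): skip — epsilon and iota already connected.
gamma—theta (12): skip — theta and gamma already connected.
alpha—rho (14): skip — alpha and rho already connected.
beta—kappa (14): add — endpoints in different components.
Non-tree edge gamma—theta has weight 12, equal to the heaviest edge on its tree cycle — swapping gives another MST of the same weight. Not unique.

No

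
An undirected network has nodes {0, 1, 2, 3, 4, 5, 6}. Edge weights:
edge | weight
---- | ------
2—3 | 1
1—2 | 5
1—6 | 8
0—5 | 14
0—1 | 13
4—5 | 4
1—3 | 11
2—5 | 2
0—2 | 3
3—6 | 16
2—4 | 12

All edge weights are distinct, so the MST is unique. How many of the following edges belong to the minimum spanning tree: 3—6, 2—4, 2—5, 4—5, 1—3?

2

Kruskal: consider edges lightest-first.
2—3 (1): add. Components now {0} {1} {2,3} {4} {5} {6}
2—5 (2): add. Components now {0} {1} {2,3,5} {4} {6}
0—2 (3): add. Components now {0,2,3,5} {1} {4} {6}
4—5 (4): add. Components now {0,2,3,4,5} {1} {6}
1—2 (5): add. Components now {0,1,2,3,4,5} {6}
1—6 (8): add. Components now {0,1,2,3,4,5,6}
MST edge set: {2—3, 2—5, 0—2, 4—5, 1—2, 1—6}.
Of the listed edges, {2—5, 4—5} are in the MST → 2.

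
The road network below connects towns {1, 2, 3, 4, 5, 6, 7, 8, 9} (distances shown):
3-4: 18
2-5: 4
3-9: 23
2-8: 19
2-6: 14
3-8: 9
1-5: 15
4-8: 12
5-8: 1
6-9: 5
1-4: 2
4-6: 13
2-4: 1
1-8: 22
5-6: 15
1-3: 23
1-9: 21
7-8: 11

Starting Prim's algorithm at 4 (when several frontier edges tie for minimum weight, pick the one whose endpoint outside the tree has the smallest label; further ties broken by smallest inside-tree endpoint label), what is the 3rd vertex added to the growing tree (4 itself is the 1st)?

1

Prim, starting at 4.
Step 1: cheapest edge leaving the tree is 2-4 (1); add 2.
Step 2: cheapest edge leaving the tree is 1-4 (2); add 1.
Step 3: cheapest edge leaving the tree is 2-5 (4); add 5.
Step 4: cheapest edge leaving the tree is 5-8 (1); add 8.
Step 5: cheapest edge leaving the tree is 3-8 (9); add 3.
Step 6: cheapest edge leaving the tree is 7-8 (11); add 7.
Step 7: cheapest edge leaving the tree is 4-6 (13); add 6.
Step 8: cheapest edge leaving the tree is 6-9 (5); add 9.
Vertex order: 4, 2, 1, 5, 8, 3, 7, 6, 9. The 3rd vertex is 1.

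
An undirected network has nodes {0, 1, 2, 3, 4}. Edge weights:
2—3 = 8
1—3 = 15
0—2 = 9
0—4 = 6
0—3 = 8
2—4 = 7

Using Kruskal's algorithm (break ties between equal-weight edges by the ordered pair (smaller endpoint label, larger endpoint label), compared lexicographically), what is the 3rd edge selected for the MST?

Kruskal's algorithm — process edges by increasing weight (ties by edge label):
0—4 (6): add. Components now {0,4} {1} {2} {3}
2—4 (7): add. Components now {0,2,4} {1} {3}
0—3 (8): add. Components now {0,2,3,4} {1}
2—3 (8): skip — 2 and 3 already connected.
0—2 (9): skip — 0 and 2 already connected.
1—3 (15): add. Components now {0,1,2,3,4}
The 3rd edge added is 0—3.

0-3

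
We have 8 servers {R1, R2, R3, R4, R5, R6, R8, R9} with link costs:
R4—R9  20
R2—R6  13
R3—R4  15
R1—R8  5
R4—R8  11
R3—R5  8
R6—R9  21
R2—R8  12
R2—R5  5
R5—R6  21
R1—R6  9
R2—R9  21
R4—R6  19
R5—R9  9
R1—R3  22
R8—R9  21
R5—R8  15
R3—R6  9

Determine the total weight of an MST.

56

Prim's algorithm from R8:
Step 1: cheapest edge leaving the tree is R1—R8 (5); add R1.
Step 2: cheapest edge leaving the tree is R1—R6 (9); add R6.
Step 3: cheapest edge leaving the tree is R3—R6 (9); add R3.
Step 4: cheapest edge leaving the tree is R3—R5 (8); add R5.
Step 5: cheapest edge leaving the tree is R2—R5 (5); add R2.
Step 6: cheapest edge leaving the tree is R5—R9 (9); add R9.
Step 7: cheapest edge leaving the tree is R4—R8 (11); add R4.
MST edges: R1—R8, R1—R6, R3—R6, R3—R5, R2—R5, R5—R9, R4—R8; total weight 5+9+9+8+5+9+11 = 56.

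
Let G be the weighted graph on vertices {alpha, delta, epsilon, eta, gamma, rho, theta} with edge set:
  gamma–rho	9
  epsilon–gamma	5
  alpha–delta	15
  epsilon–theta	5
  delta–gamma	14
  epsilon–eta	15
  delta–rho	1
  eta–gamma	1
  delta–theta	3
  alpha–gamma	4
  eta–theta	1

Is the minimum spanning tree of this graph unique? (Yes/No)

No

Kruskal: consider edges lightest-first.
delta–rho (1): add. Components now {gamma} {theta} {alpha} {delta,rho} {eta} {epsilon}
eta–gamma (1): add. Components now {eta,gamma} {theta} {alpha} {delta,rho} {epsilon}
eta–theta (1): add. Components now {eta,gamma,theta} {alpha} {delta,rho} {epsilon}
delta–theta (3): add. Components now {delta,eta,gamma,rho,theta} {alpha} {epsilon}
alpha–gamma (4): add. Components now {alpha,delta,eta,gamma,rho,theta} {epsilon}
epsilon–gamma (5): add. Components now {alpha,delta,epsilon,eta,gamma,rho,theta}
Non-tree edge epsilon–theta has weight 5, equal to the heaviest edge on its tree cycle — swapping gives another MST of the same weight. Not unique.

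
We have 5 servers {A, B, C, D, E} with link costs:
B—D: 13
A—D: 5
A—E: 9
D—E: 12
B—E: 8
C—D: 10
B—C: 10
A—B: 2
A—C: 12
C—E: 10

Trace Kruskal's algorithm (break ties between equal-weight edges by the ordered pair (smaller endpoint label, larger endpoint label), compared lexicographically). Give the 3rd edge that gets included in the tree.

B-E

Kruskal: consider edges lightest-first.
A—B (2): add. Components now {A,B} {C} {D} {E}
A—D (5): add. Components now {A,B,D} {C} {E}
B—E (8): add. Components now {A,B,D,E} {C}
A—E (9): skip — A and E already connected.
B—C (10): add. Components now {A,B,C,D,E}
The 3rd edge added is B—E.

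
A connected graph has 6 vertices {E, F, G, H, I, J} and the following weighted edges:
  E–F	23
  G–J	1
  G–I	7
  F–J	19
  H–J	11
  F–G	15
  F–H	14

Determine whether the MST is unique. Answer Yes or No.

Yes

Sort edges by weight, then run Kruskal:
G–J (1): add — endpoints in different components.
G–I (7): add — endpoints in different components.
H–J (11): add — endpoints in different components.
F–H (14): add — endpoints in different components.
F–G (15): skip — F and G already connected.
F–J (19): skip — F and J already connected.
E–F (23): add — endpoints in different components.
Every non-tree edge has weight strictly greater than the heaviest edge on the tree path between its endpoints, so the MST is unique.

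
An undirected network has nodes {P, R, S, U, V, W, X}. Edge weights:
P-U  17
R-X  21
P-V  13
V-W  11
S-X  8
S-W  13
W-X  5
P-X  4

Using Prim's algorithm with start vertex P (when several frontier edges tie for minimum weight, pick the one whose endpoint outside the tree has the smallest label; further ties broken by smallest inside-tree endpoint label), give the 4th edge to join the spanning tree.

V-W

Prim, starting at P.
Step 1: cheapest edge leaving the tree is P-X (4); add X.
Step 2: cheapest edge leaving the tree is W-X (5); add W.
Step 3: cheapest edge leaving the tree is S-X (8); add S.
Step 4: cheapest edge leaving the tree is V-W (11); add V.
Step 5: cheapest edge leaving the tree is P-U (17); add U.
Step 6: cheapest edge leaving the tree is R-X (21); add R.
The 4th edge added is V-W.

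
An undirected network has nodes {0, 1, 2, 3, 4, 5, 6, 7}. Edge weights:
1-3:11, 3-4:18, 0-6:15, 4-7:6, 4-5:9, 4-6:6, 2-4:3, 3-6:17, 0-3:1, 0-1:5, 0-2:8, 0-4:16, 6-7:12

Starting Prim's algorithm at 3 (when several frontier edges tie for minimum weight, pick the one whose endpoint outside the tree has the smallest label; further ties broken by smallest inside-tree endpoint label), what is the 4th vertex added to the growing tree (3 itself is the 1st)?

Prim, starting at 3.
Step 1: cheapest edge leaving the tree is 0-3 (1); add 0.
Step 2: cheapest edge leaving the tree is 0-1 (5); add 1.
Step 3: cheapest edge leaving the tree is 0-2 (8); add 2.
Step 4: cheapest edge leaving the tree is 2-4 (3); add 4.
Step 5: cheapest edge leaving the tree is 4-6 (6); add 6.
Step 6: cheapest edge leaving the tree is 4-7 (6); add 7.
Step 7: cheapest edge leaving the tree is 4-5 (9); add 5.
Vertex order: 3, 0, 1, 2, 4, 6, 7, 5. The 4th vertex is 2.

2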